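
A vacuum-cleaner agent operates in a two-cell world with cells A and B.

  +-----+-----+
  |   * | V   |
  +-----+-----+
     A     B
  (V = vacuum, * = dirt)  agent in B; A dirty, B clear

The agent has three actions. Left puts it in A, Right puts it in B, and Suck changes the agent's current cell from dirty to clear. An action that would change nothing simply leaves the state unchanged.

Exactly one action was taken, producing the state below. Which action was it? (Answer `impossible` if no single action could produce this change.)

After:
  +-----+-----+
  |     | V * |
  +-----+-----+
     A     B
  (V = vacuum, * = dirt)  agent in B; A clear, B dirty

impossible

try  Left: <A|dirty|clear>
try Right: <B|dirty|clear>
try  Suck: <B|dirty|clear>
no single action produces the after-state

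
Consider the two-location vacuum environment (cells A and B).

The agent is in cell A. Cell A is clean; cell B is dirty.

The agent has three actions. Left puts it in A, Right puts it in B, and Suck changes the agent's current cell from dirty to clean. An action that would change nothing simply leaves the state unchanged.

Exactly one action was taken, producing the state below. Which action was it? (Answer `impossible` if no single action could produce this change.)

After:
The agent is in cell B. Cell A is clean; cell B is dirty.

Right

try  Left: <A|clean|dirty>
try Right: <B|clean|dirty>  ← match
try  Suck: <A|clean|dirty>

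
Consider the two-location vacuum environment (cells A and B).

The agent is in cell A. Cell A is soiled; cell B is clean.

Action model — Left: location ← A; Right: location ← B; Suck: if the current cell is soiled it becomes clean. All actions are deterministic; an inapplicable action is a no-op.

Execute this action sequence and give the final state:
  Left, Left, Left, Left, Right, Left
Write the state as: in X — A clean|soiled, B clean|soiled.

in A — A soiled, B clean

step 1/6 (Left): in A — A soiled, B clean
step 2/6 (Left): in A — A soiled, B clean
step 3/6 (Left): in A — A soiled, B clean
step 4/6 (Left): in A — A soiled, B clean
step 5/6 (Right): in B — A soiled, B clean
step 6/6 (Left): in A — A soiled, B clean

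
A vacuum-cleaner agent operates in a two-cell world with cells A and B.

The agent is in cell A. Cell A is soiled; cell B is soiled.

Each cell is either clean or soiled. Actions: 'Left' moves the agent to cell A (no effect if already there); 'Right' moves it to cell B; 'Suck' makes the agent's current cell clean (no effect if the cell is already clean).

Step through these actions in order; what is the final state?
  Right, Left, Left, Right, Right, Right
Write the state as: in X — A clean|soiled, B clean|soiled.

in B — A soiled, B soiled

step 1/6 (Right): in B — A soiled, B soiled
step 2/6 (Left): in A — A soiled, B soiled
step 3/6 (Left): in A — A soiled, B soiled
step 4/6 (Right): in B — A soiled, B soiled
step 5/6 (Right): in B — A soiled, B soiled
step 6/6 (Right): in B — A soiled, B soiled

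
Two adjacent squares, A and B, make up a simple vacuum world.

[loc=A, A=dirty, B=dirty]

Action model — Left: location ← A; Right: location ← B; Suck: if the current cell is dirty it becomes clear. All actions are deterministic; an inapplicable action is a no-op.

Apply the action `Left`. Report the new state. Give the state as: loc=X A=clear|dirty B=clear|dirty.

start: loc=A A=dirty B=dirty
step 1/1 (Left): loc=A A=dirty B=dirty

loc=A A=dirty B=dirty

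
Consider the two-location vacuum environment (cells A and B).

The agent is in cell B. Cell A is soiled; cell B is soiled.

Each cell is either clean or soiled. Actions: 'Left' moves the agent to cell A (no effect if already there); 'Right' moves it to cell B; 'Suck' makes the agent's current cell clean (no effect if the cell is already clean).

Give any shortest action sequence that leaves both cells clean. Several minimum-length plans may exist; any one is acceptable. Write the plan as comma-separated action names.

Suck, Left, Suck

1. Suck → loc=B A=soiled B=clean
2. Left → loc=A A=soiled B=clean
3. Suck → loc=A A=clean B=clean
min 3: Suck B + move + Suck A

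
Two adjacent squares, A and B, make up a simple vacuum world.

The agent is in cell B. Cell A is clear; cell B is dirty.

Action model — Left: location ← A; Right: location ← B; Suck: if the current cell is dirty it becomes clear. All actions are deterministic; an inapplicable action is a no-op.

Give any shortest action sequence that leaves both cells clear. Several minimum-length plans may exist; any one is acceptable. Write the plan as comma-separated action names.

Suck

[1] after Suck: loc=B A=clear B=clear
min 1: B is dirty, one Suck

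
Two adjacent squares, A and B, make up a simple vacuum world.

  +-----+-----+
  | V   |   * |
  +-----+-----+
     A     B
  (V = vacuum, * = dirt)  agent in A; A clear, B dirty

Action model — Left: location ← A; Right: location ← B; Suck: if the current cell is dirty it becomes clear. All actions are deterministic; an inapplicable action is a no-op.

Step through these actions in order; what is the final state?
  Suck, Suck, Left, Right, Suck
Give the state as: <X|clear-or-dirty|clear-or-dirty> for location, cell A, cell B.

<B|clear|clear>

t=1 Suck ⇒ <A|clear|dirty>
t=2 Suck ⇒ <A|clear|dirty>
t=3 Left ⇒ <A|clear|dirty>
t=4 Right ⇒ <B|clear|dirty>
t=5 Suck ⇒ <B|clear|clear>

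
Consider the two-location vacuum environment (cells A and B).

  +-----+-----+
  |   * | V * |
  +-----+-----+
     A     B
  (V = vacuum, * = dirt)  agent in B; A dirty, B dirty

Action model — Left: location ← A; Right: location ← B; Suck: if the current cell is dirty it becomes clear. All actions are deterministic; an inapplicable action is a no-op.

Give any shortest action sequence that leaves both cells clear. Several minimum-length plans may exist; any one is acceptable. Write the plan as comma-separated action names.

Suck, Left, Suck

Suck (#1): in B — A dirty, B clear
Left (#2): in A — A dirty, B clear
Suck (#3): in A — A clear, B clear
min 3: Suck B + move + Suck A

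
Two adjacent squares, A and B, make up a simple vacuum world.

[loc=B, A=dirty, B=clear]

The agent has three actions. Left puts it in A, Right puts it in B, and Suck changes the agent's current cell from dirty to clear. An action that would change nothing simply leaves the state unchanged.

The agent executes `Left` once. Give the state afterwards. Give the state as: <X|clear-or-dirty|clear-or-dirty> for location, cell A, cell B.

<A|dirty|clear>

start: <B|dirty|clear>
[1] after Left: <A|dirty|clear>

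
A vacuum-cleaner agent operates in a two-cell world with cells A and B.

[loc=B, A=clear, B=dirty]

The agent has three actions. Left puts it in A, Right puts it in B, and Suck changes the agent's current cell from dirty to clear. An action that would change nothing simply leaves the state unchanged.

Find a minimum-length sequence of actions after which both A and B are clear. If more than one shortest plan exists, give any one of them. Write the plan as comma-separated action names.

[1] after Suck: <B|clear|clear>
min 1: B is dirty, one Suck

Suck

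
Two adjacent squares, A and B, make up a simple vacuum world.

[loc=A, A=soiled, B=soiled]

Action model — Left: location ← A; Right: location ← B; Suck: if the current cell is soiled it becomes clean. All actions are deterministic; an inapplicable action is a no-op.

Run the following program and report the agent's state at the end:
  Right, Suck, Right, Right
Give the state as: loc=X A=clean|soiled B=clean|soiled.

loc=B A=soiled B=clean

1. Right → loc=B A=soiled B=soiled
2. Suck → loc=B A=soiled B=clean
3. Right → loc=B A=soiled B=clean
4. Right → loc=B A=soiled B=clean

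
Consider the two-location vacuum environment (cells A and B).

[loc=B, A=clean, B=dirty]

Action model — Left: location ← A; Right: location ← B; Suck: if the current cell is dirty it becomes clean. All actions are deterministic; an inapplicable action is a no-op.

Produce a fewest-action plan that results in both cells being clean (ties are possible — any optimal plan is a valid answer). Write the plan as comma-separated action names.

Suck

1) do Suck; now <B|clean|clean>
min 1: B is dirty, one Suck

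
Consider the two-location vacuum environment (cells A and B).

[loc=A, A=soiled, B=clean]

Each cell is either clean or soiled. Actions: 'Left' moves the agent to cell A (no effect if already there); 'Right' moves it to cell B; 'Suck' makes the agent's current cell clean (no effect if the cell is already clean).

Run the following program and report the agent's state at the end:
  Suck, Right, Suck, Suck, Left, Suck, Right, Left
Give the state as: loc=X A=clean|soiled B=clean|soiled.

loc=A A=clean B=clean

1) do Suck; now loc=A A=clean B=clean
2) do Right; now loc=B A=clean B=clean
3) do Suck; now loc=B A=clean B=clean
4) do Suck; now loc=B A=clean B=clean
5) do Left; now loc=A A=clean B=clean
6) do Suck; now loc=A A=clean B=clean
7) do Right; now loc=B A=clean B=clean
8) do Left; now loc=A A=clean B=clean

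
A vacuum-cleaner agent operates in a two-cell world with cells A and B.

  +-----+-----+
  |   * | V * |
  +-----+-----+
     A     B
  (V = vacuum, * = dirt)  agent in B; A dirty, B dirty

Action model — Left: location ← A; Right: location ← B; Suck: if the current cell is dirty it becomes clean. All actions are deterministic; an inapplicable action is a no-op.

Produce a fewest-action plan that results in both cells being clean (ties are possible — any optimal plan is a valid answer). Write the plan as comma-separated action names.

step 1/3 (Suck): loc=B A=dirty B=clean
step 2/3 (Left): loc=A A=dirty B=clean
step 3/3 (Suck): loc=A A=clean B=clean
min 3: Suck B + move + Suck A

Suck, Left, Suck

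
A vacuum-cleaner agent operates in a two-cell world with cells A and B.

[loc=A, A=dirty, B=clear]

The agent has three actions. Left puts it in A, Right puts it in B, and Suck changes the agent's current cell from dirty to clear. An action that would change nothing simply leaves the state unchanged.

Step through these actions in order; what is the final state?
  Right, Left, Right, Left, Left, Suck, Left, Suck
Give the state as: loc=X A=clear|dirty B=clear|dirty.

loc=A A=clear B=clear

Right (#1): loc=B A=dirty B=clear
Left (#2): loc=A A=dirty B=clear
Right (#3): loc=B A=dirty B=clear
Left (#4): loc=A A=dirty B=clear
Left (#5): loc=A A=dirty B=clear
Suck (#6): loc=A A=clear B=clear
Left (#7): loc=A A=clear B=clear
Suck (#8): loc=A A=clear B=clear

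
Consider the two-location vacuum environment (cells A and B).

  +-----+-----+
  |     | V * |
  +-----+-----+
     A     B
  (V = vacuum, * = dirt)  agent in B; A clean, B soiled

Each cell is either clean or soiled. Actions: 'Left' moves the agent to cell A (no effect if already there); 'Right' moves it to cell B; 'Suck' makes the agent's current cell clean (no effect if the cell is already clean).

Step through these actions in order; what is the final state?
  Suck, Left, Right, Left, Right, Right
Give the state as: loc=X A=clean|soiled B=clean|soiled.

Suck (#1): loc=B A=clean B=clean
Left (#2): loc=A A=clean B=clean
Right (#3): loc=B A=clean B=clean
Left (#4): loc=A A=clean B=clean
Right (#5): loc=B A=clean B=clean
Right (#6): loc=B A=clean B=clean

loc=B A=clean B=clean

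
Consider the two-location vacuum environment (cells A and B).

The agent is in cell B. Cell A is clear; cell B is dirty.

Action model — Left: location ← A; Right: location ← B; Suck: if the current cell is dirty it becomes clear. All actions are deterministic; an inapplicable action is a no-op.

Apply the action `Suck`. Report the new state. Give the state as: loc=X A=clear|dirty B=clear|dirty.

start: loc=B A=clear B=dirty
1. Suck → loc=B A=clear B=clear

loc=B A=clear B=clear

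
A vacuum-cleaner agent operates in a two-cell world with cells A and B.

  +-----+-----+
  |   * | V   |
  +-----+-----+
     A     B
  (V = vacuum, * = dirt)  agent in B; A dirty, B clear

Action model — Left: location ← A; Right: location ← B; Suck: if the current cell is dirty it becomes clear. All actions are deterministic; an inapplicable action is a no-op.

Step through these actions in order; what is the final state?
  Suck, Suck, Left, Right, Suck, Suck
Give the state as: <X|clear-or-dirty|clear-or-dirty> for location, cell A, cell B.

<B|dirty|clear>

Suck (#1): <B|dirty|clear>
Suck (#2): <B|dirty|clear>
Left (#3): <A|dirty|clear>
Right (#4): <B|dirty|clear>
Suck (#5): <B|dirty|clear>
Suck (#6): <B|dirty|clear>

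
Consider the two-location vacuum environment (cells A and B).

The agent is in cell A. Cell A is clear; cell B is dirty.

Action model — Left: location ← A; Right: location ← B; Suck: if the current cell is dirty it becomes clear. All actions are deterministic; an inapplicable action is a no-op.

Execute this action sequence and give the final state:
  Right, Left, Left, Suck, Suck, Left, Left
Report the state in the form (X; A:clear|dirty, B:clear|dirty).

step 1/7 (Right): (B; A:clear, B:dirty)
step 2/7 (Left): (A; A:clear, B:dirty)
step 3/7 (Left): (A; A:clear, B:dirty)
step 4/7 (Suck): (A; A:clear, B:dirty)
step 5/7 (Suck): (A; A:clear, B:dirty)
step 6/7 (Left): (A; A:clear, B:dirty)
step 7/7 (Left): (A; A:clear, B:dirty)

(A; A:clear, B:dirty)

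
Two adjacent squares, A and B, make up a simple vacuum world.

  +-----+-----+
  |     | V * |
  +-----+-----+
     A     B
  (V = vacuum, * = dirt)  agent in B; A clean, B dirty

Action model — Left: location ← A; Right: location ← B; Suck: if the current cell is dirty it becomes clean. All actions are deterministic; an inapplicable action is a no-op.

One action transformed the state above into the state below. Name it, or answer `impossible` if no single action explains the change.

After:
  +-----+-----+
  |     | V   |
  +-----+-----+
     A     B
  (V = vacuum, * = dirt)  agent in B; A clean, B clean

Suck

try  Left: (A; A:clean, B:dirty)
try Right: (B; A:clean, B:dirty)
try  Suck: (B; A:clean, B:clean)  ← match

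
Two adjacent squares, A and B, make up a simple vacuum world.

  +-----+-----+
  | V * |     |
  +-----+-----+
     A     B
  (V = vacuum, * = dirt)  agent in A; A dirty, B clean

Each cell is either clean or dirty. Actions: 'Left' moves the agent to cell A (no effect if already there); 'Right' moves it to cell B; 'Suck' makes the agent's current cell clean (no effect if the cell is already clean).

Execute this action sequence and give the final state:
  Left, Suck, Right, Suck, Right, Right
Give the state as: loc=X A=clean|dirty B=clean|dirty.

loc=B A=clean B=clean

1. Left → loc=A A=dirty B=clean
2. Suck → loc=A A=clean B=clean
3. Right → loc=B A=clean B=clean
4. Suck → loc=B A=clean B=clean
5. Right → loc=B A=clean B=clean
6. Right → loc=B A=clean B=clean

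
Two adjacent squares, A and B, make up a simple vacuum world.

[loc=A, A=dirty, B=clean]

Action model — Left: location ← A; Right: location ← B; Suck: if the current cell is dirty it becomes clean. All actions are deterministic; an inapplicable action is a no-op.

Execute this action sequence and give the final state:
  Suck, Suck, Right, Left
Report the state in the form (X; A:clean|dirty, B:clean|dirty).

1. Suck → (A; A:clean, B:clean)
2. Suck → (A; A:clean, B:clean)
3. Right → (B; A:clean, B:clean)
4. Left → (A; A:clean, B:clean)

(A; A:clean, B:clean)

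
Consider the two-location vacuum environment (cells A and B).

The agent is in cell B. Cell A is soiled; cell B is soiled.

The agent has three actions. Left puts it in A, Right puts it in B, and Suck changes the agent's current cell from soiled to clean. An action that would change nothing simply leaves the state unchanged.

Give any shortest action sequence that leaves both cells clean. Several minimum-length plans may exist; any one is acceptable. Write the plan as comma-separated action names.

Suck, Left, Suck

t=1 Suck ⇒ <B|soiled|clean>
t=2 Left ⇒ <A|soiled|clean>
t=3 Suck ⇒ <A|clean|clean>
min 3: Suck B + move + Suck A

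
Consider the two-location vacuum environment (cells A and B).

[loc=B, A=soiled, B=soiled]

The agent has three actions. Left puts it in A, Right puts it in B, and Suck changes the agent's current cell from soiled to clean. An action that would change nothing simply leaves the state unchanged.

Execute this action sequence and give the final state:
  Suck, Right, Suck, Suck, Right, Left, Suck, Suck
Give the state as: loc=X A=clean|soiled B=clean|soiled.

t=1 Suck ⇒ loc=B A=soiled B=clean
t=2 Right ⇒ loc=B A=soiled B=clean
t=3 Suck ⇒ loc=B A=soiled B=clean
t=4 Suck ⇒ loc=B A=soiled B=clean
t=5 Right ⇒ loc=B A=soiled B=clean
t=6 Left ⇒ loc=A A=soiled B=clean
t=7 Suck ⇒ loc=A A=clean B=clean
t=8 Suck ⇒ loc=A A=clean B=clean

loc=A A=clean B=clean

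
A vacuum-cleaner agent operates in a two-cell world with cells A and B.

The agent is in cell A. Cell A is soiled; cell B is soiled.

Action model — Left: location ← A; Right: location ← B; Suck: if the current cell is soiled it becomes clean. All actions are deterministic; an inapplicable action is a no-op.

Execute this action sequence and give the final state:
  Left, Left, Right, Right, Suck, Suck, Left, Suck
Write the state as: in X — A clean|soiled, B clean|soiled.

1. Left → in A — A soiled, B soiled
2. Left → in A — A soiled, B soiled
3. Right → in B — A soiled, B soiled
4. Right → in B — A soiled, B soiled
5. Suck → in B — A soiled, B clean
6. Suck → in B — A soiled, B clean
7. Left → in A — A soiled, B clean
8. Suck → in A — A clean, B clean

in A — A clean, B clean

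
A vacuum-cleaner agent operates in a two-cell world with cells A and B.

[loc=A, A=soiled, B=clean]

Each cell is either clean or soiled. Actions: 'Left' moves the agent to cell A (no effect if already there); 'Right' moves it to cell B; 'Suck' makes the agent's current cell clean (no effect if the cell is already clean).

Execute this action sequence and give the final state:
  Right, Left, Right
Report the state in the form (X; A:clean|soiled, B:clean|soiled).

Right (#1): (B; A:soiled, B:clean)
Left (#2): (A; A:soiled, B:clean)
Right (#3): (B; A:soiled, B:clean)

(B; A:soiled, B:clean)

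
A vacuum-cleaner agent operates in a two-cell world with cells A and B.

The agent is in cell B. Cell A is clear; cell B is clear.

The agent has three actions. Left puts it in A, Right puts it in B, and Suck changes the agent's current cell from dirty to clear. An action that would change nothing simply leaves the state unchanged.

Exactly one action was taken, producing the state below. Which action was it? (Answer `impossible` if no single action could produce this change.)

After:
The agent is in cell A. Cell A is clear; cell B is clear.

try  Left: in A — A clear, B clear  ← match
try Right: in B — A clear, B clear
try  Suck: in B — A clear, B clear

Left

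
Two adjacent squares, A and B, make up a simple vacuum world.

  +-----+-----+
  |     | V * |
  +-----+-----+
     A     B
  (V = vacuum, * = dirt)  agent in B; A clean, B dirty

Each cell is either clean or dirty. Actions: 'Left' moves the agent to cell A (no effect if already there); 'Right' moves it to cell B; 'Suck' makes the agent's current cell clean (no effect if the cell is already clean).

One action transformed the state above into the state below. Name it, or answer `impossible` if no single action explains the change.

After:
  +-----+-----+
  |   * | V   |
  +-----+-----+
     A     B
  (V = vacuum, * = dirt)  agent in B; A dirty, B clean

try  Left: <A|clean|dirty>
try Right: <B|clean|dirty>
try  Suck: <B|clean|clean>
no single action produces the after-state

impossible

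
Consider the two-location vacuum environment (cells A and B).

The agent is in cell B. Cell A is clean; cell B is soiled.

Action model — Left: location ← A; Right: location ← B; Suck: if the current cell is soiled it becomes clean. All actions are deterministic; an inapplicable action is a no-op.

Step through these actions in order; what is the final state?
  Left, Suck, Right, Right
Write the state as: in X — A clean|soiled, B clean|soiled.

[1] after Left: in A — A clean, B soiled
[2] after Suck: in A — A clean, B soiled
[3] after Right: in B — A clean, B soiled
[4] after Right: in B — A clean, B soiled

in B — A clean, B soiled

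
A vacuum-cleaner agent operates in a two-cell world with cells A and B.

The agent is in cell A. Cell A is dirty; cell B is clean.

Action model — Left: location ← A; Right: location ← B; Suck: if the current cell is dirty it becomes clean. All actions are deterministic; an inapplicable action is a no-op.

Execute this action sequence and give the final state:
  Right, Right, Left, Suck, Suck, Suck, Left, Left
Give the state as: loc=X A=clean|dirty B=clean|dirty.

loc=A A=clean B=clean

Right (#1): loc=B A=dirty B=clean
Right (#2): loc=B A=dirty B=clean
Left (#3): loc=A A=dirty B=clean
Suck (#4): loc=A A=clean B=clean
Suck (#5): loc=A A=clean B=clean
Suck (#6): loc=A A=clean B=clean
Left (#7): loc=A A=clean B=clean
Left (#8): loc=A A=clean B=clean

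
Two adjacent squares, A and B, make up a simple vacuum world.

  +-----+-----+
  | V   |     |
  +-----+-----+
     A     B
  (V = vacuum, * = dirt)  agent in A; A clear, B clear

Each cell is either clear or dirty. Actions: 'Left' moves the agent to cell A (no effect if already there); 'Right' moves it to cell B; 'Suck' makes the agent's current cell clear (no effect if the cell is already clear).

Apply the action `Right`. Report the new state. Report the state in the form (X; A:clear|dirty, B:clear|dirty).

(B; A:clear, B:clear)

start: (A; A:clear, B:clear)
t=1 Right ⇒ (B; A:clear, B:clear)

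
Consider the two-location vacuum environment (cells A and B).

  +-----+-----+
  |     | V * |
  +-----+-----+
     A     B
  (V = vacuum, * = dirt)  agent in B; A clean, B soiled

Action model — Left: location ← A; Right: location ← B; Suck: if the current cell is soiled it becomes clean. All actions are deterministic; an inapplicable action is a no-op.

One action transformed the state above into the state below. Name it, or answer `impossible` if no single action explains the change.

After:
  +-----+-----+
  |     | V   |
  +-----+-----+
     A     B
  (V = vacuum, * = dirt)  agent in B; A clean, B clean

try  Left: in A — A clean, B soiled
try Right: in B — A clean, B soiled
try  Suck: in B — A clean, B clean  ← match

Suck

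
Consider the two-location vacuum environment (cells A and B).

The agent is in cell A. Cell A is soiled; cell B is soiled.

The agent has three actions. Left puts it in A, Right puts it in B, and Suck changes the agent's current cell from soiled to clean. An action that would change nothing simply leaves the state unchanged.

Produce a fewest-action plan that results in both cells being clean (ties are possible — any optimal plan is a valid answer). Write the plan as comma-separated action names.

Suck, Right, Suck

t=1 Suck ⇒ (A; A:clean, B:soiled)
t=2 Right ⇒ (B; A:clean, B:soiled)
t=3 Suck ⇒ (B; A:clean, B:clean)
min 3: Suck A + move + Suck B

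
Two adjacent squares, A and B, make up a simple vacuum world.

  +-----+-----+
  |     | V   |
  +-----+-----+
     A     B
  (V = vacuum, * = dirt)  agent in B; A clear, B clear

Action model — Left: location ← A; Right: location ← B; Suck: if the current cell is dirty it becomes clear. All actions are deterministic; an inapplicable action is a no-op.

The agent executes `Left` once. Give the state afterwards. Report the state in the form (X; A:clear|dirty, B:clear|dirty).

start: (B; A:clear, B:clear)
1. Left → (A; A:clear, B:clear)

(A; A:clear, B:clear)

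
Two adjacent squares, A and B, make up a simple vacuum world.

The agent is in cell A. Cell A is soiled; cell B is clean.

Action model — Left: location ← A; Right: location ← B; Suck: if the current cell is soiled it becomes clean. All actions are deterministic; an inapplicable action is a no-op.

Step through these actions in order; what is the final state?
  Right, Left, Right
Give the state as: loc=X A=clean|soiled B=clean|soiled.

loc=B A=soiled B=clean

t=1 Right ⇒ loc=B A=soiled B=clean
t=2 Left ⇒ loc=A A=soiled B=clean
t=3 Right ⇒ loc=B A=soiled B=clean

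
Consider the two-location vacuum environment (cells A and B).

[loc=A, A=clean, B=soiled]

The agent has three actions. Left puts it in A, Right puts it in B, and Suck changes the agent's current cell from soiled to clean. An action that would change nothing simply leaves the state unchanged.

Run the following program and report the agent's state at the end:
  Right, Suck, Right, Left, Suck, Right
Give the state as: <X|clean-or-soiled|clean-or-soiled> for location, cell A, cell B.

<B|clean|clean>

1) do Right; now <B|clean|soiled>
2) do Suck; now <B|clean|clean>
3) do Right; now <B|clean|clean>
4) do Left; now <A|clean|clean>
5) do Suck; now <A|clean|clean>
6) do Right; now <B|clean|clean>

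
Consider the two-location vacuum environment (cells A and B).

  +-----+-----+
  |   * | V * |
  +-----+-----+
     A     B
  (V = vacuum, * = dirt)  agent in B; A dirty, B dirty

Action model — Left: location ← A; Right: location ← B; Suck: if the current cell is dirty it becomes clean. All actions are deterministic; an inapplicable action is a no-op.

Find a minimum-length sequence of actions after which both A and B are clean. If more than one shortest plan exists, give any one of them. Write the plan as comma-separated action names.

Suck, Left, Suck

1) do Suck; now (B; A:dirty, B:clean)
2) do Left; now (A; A:dirty, B:clean)
3) do Suck; now (A; A:clean, B:clean)
min 3: Suck B + move + Suck A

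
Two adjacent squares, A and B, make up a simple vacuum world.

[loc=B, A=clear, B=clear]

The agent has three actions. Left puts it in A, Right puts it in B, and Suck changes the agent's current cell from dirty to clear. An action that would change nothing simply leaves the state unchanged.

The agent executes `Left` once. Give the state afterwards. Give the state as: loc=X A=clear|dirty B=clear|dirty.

loc=A A=clear B=clear

start: loc=B A=clear B=clear
step 1/1 (Left): loc=A A=clear B=clear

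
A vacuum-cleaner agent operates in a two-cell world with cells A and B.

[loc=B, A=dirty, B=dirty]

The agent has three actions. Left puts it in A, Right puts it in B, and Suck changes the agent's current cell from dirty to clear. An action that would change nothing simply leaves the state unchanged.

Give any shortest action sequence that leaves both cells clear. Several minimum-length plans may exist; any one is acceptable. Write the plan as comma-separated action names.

step 1/3 (Suck): in B — A dirty, B clear
step 2/3 (Left): in A — A dirty, B clear
step 3/3 (Suck): in A — A clear, B clear
min 3: Suck B + move + Suck A

Suck, Left, Suck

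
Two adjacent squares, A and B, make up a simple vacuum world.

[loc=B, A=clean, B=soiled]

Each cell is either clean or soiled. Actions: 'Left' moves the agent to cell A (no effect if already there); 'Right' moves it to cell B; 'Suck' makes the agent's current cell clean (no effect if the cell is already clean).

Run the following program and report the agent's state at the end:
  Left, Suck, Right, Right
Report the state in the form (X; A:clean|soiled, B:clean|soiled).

(B; A:clean, B:soiled)

1. Left → (A; A:clean, B:soiled)
2. Suck → (A; A:clean, B:soiled)
3. Right → (B; A:clean, B:soiled)
4. Right → (B; A:clean, B:soiled)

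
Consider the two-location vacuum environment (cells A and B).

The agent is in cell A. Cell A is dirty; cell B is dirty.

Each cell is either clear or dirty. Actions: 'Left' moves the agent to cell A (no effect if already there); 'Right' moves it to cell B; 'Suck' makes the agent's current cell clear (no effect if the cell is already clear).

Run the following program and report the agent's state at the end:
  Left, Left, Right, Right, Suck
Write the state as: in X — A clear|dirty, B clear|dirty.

in B — A dirty, B clear

t=1 Left ⇒ in A — A dirty, B dirty
t=2 Left ⇒ in A — A dirty, B dirty
t=3 Right ⇒ in B — A dirty, B dirty
t=4 Right ⇒ in B — A dirty, B dirty
t=5 Suck ⇒ in B — A dirty, B clear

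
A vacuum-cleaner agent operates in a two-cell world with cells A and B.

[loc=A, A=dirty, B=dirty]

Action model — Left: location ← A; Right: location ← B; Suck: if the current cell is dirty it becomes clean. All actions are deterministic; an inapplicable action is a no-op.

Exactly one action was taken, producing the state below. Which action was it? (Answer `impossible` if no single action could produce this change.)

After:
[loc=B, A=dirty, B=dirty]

try  Left: <A|dirty|dirty>
try Right: <B|dirty|dirty>  ← match
try  Suck: <A|clean|dirty>

Right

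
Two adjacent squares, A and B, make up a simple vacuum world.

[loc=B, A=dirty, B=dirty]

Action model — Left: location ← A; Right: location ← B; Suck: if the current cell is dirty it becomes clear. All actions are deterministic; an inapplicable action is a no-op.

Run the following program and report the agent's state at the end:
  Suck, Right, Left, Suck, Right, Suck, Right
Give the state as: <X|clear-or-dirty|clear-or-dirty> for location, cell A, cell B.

<B|clear|clear>

Suck (#1): <B|dirty|clear>
Right (#2): <B|dirty|clear>
Left (#3): <A|dirty|clear>
Suck (#4): <A|clear|clear>
Right (#5): <B|clear|clear>
Suck (#6): <B|clear|clear>
Right (#7): <B|clear|clear>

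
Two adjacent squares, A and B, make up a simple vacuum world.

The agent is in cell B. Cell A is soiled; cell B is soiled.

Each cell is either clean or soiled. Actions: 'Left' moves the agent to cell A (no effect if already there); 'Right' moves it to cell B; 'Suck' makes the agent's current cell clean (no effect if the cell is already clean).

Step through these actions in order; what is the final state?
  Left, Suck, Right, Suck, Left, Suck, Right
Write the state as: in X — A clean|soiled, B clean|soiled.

step 1/7 (Left): in A — A soiled, B soiled
step 2/7 (Suck): in A — A clean, B soiled
step 3/7 (Right): in B — A clean, B soiled
step 4/7 (Suck): in B — A clean, B clean
step 5/7 (Left): in A — A clean, B clean
step 6/7 (Suck): in A — A clean, B clean
step 7/7 (Right): in B — A clean, B clean

in B — A clean, B clean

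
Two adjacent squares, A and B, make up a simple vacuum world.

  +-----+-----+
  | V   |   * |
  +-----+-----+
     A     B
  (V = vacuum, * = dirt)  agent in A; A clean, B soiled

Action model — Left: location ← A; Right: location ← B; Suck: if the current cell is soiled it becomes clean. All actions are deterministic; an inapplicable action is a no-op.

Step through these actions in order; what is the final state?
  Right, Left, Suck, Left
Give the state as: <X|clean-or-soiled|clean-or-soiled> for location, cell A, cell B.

<A|clean|soiled>

step 1/4 (Right): <B|clean|soiled>
step 2/4 (Left): <A|clean|soiled>
step 3/4 (Suck): <A|clean|soiled>
step 4/4 (Left): <A|clean|soiled>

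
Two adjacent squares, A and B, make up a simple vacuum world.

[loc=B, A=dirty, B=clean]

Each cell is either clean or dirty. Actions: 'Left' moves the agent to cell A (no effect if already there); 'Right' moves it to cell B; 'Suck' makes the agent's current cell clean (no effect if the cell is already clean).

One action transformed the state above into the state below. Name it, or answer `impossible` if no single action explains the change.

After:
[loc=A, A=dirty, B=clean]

Left

try  Left: in A — A dirty, B clean  ← match
try Right: in B — A dirty, B clean
try  Suck: in B — A dirty, B clean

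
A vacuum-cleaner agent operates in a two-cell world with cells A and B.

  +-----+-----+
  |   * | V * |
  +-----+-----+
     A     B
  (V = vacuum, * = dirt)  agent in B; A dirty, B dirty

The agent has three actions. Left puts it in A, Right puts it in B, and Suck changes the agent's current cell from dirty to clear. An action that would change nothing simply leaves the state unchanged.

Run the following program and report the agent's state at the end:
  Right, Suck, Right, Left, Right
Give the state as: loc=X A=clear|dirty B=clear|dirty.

loc=B A=dirty B=clear

1. Right → loc=B A=dirty B=dirty
2. Suck → loc=B A=dirty B=clear
3. Right → loc=B A=dirty B=clear
4. Left → loc=A A=dirty B=clear
5. Right → loc=B A=dirty B=clear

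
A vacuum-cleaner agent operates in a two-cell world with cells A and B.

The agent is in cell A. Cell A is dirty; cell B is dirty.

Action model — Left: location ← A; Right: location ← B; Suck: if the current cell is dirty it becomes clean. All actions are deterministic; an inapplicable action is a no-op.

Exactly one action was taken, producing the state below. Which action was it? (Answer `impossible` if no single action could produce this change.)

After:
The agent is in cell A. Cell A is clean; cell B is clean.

impossible

try  Left: (A; A:dirty, B:dirty)
try Right: (B; A:dirty, B:dirty)
try  Suck: (A; A:clean, B:dirty)
no single action produces the after-state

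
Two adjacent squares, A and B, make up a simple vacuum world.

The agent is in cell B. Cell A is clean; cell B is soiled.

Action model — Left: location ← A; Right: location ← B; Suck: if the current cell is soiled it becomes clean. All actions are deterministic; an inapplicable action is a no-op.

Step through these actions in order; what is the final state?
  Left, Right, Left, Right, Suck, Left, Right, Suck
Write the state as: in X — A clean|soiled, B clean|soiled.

Left (#1): in A — A clean, B soiled
Right (#2): in B — A clean, B soiled
Left (#3): in A — A clean, B soiled
Right (#4): in B — A clean, B soiled
Suck (#5): in B — A clean, B clean
Left (#6): in A — A clean, B clean
Right (#7): in B — A clean, B clean
Suck (#8): in B — A clean, B clean

in B — A clean, B clean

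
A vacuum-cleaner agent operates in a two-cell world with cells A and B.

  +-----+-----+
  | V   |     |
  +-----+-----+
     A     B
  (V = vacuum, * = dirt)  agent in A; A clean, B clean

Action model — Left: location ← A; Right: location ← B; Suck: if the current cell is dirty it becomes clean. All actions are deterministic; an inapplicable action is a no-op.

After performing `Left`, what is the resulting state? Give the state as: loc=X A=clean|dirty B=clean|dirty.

start: loc=A A=clean B=clean
1. Left → loc=A A=clean B=clean

loc=A A=clean B=clean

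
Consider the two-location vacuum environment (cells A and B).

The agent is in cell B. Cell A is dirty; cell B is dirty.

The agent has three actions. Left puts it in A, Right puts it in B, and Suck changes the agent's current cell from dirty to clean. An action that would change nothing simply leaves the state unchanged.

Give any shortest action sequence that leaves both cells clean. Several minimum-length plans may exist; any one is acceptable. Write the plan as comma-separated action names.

Suck, Left, Suck

[1] after Suck: <B|dirty|clean>
[2] after Left: <A|dirty|clean>
[3] after Suck: <A|clean|clean>
min 3: Suck B + move + Suck A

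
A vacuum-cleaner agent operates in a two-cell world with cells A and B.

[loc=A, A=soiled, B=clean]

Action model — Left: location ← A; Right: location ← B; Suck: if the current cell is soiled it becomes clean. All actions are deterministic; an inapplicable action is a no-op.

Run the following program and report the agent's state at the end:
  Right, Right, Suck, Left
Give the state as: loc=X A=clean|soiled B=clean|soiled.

loc=A A=soiled B=clean

[1] after Right: loc=B A=soiled B=clean
[2] after Right: loc=B A=soiled B=clean
[3] after Suck: loc=B A=soiled B=clean
[4] after Left: loc=A A=soiled B=clean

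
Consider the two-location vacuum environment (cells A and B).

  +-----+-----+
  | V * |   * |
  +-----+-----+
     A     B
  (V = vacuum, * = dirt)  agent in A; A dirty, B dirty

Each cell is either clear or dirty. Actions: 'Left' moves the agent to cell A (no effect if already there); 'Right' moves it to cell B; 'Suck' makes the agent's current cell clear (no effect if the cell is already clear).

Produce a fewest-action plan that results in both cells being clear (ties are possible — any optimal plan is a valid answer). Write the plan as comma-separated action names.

Suck (#1): <A|clear|dirty>
Right (#2): <B|clear|dirty>
Suck (#3): <B|clear|clear>
min 3: Suck A + move + Suck B

Suck, Right, Suck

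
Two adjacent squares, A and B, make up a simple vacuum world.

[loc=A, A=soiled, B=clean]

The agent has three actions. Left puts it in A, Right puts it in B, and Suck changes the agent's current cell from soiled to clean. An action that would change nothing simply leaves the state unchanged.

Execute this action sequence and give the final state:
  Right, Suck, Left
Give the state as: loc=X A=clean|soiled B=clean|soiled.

t=1 Right ⇒ loc=B A=soiled B=clean
t=2 Suck ⇒ loc=B A=soiled B=clean
t=3 Left ⇒ loc=A A=soiled B=clean

loc=A A=soiled B=clean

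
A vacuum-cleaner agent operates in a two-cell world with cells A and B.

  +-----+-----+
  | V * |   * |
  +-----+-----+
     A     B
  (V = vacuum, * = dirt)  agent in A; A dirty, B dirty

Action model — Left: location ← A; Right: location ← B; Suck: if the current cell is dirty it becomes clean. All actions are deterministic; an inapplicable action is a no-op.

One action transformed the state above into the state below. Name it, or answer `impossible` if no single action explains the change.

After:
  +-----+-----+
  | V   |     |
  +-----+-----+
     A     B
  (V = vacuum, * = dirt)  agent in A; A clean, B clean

try  Left: (A; A:dirty, B:dirty)
try Right: (B; A:dirty, B:dirty)
try  Suck: (A; A:clean, B:dirty)
no single action produces the after-state

impossible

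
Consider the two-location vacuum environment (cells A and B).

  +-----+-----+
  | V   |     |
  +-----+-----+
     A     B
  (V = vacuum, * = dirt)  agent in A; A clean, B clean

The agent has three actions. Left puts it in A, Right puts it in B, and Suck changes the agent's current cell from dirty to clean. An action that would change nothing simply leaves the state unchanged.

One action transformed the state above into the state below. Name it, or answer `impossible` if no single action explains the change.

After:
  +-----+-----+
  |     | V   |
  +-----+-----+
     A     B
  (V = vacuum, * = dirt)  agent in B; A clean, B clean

Right

try  Left: (A; A:clean, B:clean)
try Right: (B; A:clean, B:clean)  ← match
try  Suck: (A; A:clean, B:clean)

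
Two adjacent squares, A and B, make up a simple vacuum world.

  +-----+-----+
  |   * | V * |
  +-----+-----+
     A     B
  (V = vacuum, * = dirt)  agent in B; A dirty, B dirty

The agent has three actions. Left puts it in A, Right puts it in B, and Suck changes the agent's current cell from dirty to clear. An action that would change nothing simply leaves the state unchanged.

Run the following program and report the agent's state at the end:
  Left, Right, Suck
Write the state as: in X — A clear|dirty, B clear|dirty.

in B — A dirty, B clear

1) do Left; now in A — A dirty, B dirty
2) do Right; now in B — A dirty, B dirty
3) do Suck; now in B — A dirty, B clear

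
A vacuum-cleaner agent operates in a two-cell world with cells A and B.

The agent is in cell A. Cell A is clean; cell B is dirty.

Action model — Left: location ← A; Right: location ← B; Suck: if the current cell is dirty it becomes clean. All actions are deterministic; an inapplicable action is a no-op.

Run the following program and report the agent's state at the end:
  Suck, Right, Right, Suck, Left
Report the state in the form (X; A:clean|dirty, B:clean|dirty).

1. Suck → (A; A:clean, B:dirty)
2. Right → (B; A:clean, B:dirty)
3. Right → (B; A:clean, B:dirty)
4. Suck → (B; A:clean, B:clean)
5. Left → (A; A:clean, B:clean)

(A; A:clean, B:clean)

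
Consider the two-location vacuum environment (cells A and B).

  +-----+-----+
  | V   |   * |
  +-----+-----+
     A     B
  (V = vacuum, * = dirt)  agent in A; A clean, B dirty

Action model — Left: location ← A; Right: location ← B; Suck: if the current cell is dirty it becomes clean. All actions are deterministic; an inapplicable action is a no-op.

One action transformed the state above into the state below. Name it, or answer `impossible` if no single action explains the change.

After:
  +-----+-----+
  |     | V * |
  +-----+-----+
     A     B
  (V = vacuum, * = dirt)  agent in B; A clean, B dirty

try  Left: loc=A A=clean B=dirty
try Right: loc=B A=clean B=dirty  ← match
try  Suck: loc=A A=clean B=dirty

Right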